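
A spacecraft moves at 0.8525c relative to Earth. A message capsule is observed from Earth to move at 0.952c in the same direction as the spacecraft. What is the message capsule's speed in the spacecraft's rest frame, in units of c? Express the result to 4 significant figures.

0.5281c

Transform to the spacecraft's frame: u' = (u − v)/(1 − uv/c²).
u' = (0.952 − 0.8525)/(1 − 0.952×0.8525) = 0.0995/0.18842 = 0.52808.
Speed in the spacecraft's frame: 0.5281c (in the same direction).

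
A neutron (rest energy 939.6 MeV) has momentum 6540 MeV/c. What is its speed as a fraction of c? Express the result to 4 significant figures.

0.9898c

pc/(mc²) = 6540/939.6 = 6.9604 = βγ = β/√(1−β²).
So β² = x²/(1 + x²) with x = 6.9604: x² = 48.4472, β² = 48.4472/49.4472 = 0.979776, β = 0.9898.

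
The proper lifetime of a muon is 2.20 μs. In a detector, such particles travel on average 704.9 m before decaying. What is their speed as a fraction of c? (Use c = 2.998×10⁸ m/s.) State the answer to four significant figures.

0.7302c

Lab distance = (lab lifetime)·v = γτ·βc, so βγ = d/(cτ) = 704.9/(2.998×10⁸ × 2.200×10^-6) = 1.0687.
With βγ = 1.0687: γ² = 1 + (βγ)² = 2.14212, and β = (βγ)/γ = 1.0687/1.4636 = 0.7302.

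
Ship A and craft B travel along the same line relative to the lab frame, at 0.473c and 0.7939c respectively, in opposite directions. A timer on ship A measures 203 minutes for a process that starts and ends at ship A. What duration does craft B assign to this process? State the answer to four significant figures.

Transform ship A's velocity into craft B's frame: (0.473 + 0.7939)/(1 + 0.473·0.7939) = 1.2669/1.3755147, so the relative speed is 0.92104c.
γ for this relative speed: γ = 1/√(1 − 0.848315) = 2.5676.
Ship A's interval is proper; time dilation gives Δt_B = γΔτ = 2.5676 × 203 minutes = 521.2 minutes.

521.2 minutes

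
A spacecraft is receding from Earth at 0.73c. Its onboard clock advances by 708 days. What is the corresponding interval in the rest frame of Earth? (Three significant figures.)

1040 days

γ = 1/√(1 − β²) = 1/√(1 − 0.5329) = 1/√0.4671 = 1/0.683447 = 1.4632.
Time dilation: Δt = γ·Δτ = 1.4632 × 708 = 1040 days.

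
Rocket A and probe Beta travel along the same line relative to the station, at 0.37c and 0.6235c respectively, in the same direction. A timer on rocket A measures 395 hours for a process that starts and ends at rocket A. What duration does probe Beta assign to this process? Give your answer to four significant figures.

418.4 hours

Transform rocket A's velocity into probe Beta's frame: (0.37 − 0.6235)/(1 − 0.37·0.6235) = −0.2535/0.769305, so the relative speed is 0.32952c.
γ for this relative speed: γ = 1/√(1 − 0.108583) = 1.0592.
The clock on rocket A records proper time, so probe Beta measures Δt = γΔτ = 1.0592 × 395 = 418.4 hours.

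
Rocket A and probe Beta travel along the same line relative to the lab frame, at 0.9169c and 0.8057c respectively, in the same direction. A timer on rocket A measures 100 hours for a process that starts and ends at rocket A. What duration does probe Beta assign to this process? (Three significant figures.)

111 hours

Transform rocket A's velocity into probe Beta's frame: (0.9169 − 0.8057)/(1 − 0.9169·0.8057) = 0.1112/0.26125367, so the relative speed is 0.42564c.
γ for this relative speed: γ = 1/√(1 − 0.181169) = 1.1051.
The clock on rocket A records proper time, so probe Beta measures Δt = γΔτ = 1.1051 × 100 = 111 hours.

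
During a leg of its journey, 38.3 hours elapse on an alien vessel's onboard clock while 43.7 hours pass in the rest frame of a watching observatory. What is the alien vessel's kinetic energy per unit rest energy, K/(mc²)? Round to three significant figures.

0.141

γ = Δt/Δτ = 43.7/38.3 = 1.14099.
K/(mc²) = γ − 1 = 1.14099 − 1 = 0.141.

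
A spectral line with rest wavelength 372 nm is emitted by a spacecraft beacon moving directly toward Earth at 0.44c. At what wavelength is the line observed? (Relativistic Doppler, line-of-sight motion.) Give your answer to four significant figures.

232.0 nm

Relativistic Doppler for wavelength: λ_obs = λ_src · √((1−β)/(1+β)).
With β = 0.44: factor = √(0.56/1.44) = 0.62361.
λ_obs = 372 × 0.62361 = 232.0 nm.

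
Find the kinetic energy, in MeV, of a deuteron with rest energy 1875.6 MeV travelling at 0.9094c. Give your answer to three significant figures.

2630 MeV

γ = 1/√(1 − β²) = 1/√(1 − 0.82700836) = 1/√0.17299164 = 1/0.415923 = 2.4043.
Kinetic energy: K = (γ − 1)mc² = (2.4043 − 1) × 1875.6 MeV = 1.4043 × 1875.6 = 2630 MeV.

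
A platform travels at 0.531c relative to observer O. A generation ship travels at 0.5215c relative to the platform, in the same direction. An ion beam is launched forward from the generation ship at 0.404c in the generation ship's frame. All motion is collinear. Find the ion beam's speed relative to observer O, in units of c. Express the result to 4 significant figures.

First combine the ion beam and generation ship (S''→S'): u₁ = (0.404 + 0.5215)/(1 + 0.404×0.5215) = 0.9255/1.210686 = 0.76444.
Then combine with the platform (S'→S): u = (0.76444 + 0.531)/(1 + 0.76444×0.531) = 1.29544/1.40591764 = 0.92142.

0.9214c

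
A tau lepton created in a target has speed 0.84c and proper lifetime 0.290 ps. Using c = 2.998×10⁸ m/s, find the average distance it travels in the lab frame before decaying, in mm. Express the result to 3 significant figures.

0.135 mm

γ = 1/√(1 − β²) = 1/√(1 − 0.7056) = 1/√0.2944 = 1/0.542586 = 1.843.
Lab-frame lifetime: Δt = γτ = 1.843 × 0.290 ps = 0.53447 ps.
Distance: d = vΔt = 0.84 × 2.998×10⁸ m/s × 5.3447×10^-13 s = 1.35×10^-4 m = 0.135 mm.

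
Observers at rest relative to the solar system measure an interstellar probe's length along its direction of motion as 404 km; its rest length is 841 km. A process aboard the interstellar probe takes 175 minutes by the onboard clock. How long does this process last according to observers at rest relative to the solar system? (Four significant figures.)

364.3 minutes

Length contraction gives γ = L₀/L = 841/404 = 2.08168.
Δt = γΔτ = 2.08168 × 175 = 364.3 minutes.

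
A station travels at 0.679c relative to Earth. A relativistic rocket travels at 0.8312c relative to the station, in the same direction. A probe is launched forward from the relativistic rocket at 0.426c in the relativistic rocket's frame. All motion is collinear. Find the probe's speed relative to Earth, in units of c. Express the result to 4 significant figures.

0.9859c

Compose velocities in two stages. Stage 1 (into S'): u₁ = (0.426+0.8312)/(1+0.426×0.8312) = 0.92845.
Stage 2 (into S): u = (0.92845+0.679)/(1+0.92845×0.679) = 0.98591, so the speed is 0.9859c.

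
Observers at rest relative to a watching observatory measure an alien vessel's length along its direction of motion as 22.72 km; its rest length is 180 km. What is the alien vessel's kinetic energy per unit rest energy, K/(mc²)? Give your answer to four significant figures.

6.923

Length contraction gives γ = L₀/L = 180/22.72 = 7.92254.
Since K = (γ−1)mc², K/(mc²) = 7.92254 − 1 = 6.923.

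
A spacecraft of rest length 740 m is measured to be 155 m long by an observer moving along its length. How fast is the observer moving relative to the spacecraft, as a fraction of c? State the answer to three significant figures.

Length contraction gives γ = L₀/L = 740/155 = 4.7742.
β = √(1 − 1/γ²) = √0.956127 = 0.978.

0.978c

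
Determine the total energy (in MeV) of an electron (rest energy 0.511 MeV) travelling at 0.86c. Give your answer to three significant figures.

1.00 MeV

Lorentz factor: γ = (1 − 0.7396)^(−1/2) = 1.9597.
Total energy: E = γmc² = 1.9597 × 0.511 MeV = 1.00 MeV.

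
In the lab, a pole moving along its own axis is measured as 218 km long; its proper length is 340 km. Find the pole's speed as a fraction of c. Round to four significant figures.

Length contraction gives γ = L₀/L = 340/218 = 1.5596.
β = √(1 − 1/γ²) = √0.588875 = 0.7674.

0.7674c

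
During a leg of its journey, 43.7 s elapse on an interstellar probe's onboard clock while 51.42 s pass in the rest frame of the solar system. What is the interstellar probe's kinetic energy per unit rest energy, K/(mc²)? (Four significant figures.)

0.1767

From Δt = γΔτ: γ = 51.42/43.7 = 1.17666.
K/(mc²) = γ − 1 = 1.17666 − 1 = 0.1767.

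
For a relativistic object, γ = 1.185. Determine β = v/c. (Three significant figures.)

β = √(1 − 1/γ²) = √(1 − 1/1.404225) = √0.287863 = 0.537.

0.537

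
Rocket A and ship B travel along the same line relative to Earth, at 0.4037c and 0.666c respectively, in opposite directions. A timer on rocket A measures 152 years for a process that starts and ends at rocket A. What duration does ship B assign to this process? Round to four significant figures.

Transform rocket A's velocity into ship B's frame: (0.4037 + 0.666)/(1 + 0.4037·0.666) = 1.0697/1.2688642, so the relative speed is 0.84304c.
At |u| = 0.84304c, γ = (1 − 0.710716)^(−1/2) = 1.8593.
The clock on rocket A records proper time, so ship B measures Δt = γΔτ = 1.8593 × 152 = 282.6 years.

282.6 years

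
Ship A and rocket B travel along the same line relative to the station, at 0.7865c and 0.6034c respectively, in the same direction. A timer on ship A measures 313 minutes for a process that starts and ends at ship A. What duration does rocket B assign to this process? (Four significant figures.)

The velocity of ship A relative to rocket B is (0.7865 − 0.6034)c / (1 − 0.7865×0.6034) = 0.34848c; relative speed 0.34848c.
γ for this relative speed: γ = 1/√(1 − 0.121438) = 1.0669.
Ship A's interval is proper; time dilation gives Δt_B = γΔτ = 1.0669 × 313 minutes = 333.9 minutes.

333.9 minutes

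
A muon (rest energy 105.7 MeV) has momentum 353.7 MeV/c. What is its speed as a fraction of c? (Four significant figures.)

0.9581c

βγ = pc/(mc²) = 353.7/105.7 = 3.3463.
Since γ² = 1 + (βγ)² = 12.1977, γ = √12.1977 = 3.49252, and β = (βγ)/γ = 3.3463/3.49252 = 0.9581.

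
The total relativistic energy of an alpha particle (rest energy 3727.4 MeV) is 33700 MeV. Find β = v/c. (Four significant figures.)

Total energy E = γmc² gives γ = 33700/3727.4 = 9.0412.
Hence β = √(1 − 1/γ²) = √(1 − 0.0122334) = √0.9877666 = 0.9939.

0.9939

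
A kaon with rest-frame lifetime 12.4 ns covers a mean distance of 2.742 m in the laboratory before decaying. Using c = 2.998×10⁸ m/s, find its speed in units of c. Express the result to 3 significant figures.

d = βγcτ ⇒ βγ = d/(cτ) = 2.742 m / (3.71752 m) = 0.73759.
β = (βγ)/√(1+(βγ)²) = 0.73759/√1.544039 = 0.594.

0.594c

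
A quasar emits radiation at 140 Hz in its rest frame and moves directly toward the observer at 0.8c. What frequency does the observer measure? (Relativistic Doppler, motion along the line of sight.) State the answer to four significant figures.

Relativistic Doppler (source moving toward): f_obs = f_src · √((1+β)/(1−β)).
With β = 0.8: factor = √(1.8/0.2) = 3.
f_obs = 140 × 3 = 420.0 Hz.

420.0 Hz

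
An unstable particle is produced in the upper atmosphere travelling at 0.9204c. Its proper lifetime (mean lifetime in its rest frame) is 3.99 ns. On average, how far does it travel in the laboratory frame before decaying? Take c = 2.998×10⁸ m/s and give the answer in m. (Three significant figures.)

Lorentz factor: γ = (1 − 0.84713616)^(−1/2) = 2.5577.
Lab-frame lifetime: Δt = γτ = 2.5577 × 3.99 ns = 10.205 ns.
Distance: d = vΔt = 0.9204 × 2.998×10⁸ m/s × 1.0205×10^-8 s = 2.82 m.

2.82 m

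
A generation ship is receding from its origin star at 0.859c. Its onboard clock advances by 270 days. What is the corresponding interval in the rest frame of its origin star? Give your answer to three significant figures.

γ = 1/√(1 − β²) = 1/√(1 − 0.737881) = 1/√0.262119 = 1/0.511976 = 1.9532.
Time dilation: Δt = γ·Δτ = 1.9532 × 270 = 527 days.

527 days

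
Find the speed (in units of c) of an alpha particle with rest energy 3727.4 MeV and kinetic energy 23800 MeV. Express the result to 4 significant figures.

K = (γ−1)mc², so γ = 1 + 23800/3727.4 = 7.3851.
Then v/c = √(1 − γ⁻²) = √(1 − 0.0183353) = √0.9816647 = 0.9908.

0.9908c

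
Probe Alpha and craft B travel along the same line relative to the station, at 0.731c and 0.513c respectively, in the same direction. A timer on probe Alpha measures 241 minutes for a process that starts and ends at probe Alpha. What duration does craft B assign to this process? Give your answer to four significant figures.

Transform probe Alpha's velocity into craft B's frame: (0.731 − 0.513)/(1 − 0.731·0.513) = 0.218/0.624997, so the relative speed is 0.3488c.
At |u| = 0.3488c, γ = (1 − 0.121661)^(−1/2) = 1.067.
Probe Alpha's interval is proper; time dilation gives Δt_B = γΔτ = 1.067 × 241 minutes = 257.1 minutes.

257.1 minutes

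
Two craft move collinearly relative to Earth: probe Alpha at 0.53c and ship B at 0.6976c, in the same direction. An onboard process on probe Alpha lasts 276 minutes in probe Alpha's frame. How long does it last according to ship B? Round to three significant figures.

The velocity of probe Alpha relative to ship B is (0.53 − 0.6976)c / (1 − 0.53×0.6976) = −0.26592c; relative speed 0.26592c.
γ for this relative speed: γ = 1/√(1 − 0.0707134) = 1.0373.
Probe Alpha's interval is proper; time dilation gives Δt_B = γΔτ = 1.0373 × 276 minutes = 286 minutes.

286 minutes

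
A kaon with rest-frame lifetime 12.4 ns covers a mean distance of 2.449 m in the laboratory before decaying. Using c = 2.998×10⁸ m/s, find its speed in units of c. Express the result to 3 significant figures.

d = βγcτ ⇒ βγ = d/(cτ) = 2.449 m / (3.71752 m) = 0.65877.
β = (βγ)/√(1+(βγ)²) = 0.65877/√1.433978 = 0.550.

0.550c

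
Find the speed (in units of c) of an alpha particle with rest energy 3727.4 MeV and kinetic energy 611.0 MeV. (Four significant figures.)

γ = 1 + K/(mc²) = 1 + 611.0/3727.4 = 1.1639.
β = √(1 − 1/γ²) = √(1 − 0.738191) = √0.261809 = 0.5117.

0.5117c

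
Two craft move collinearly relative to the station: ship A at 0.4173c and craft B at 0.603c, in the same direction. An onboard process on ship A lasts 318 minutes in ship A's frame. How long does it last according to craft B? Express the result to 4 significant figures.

Transform ship A's velocity into craft B's frame: (0.4173 − 0.603)/(1 − 0.4173·0.603) = −0.1857/0.7483681, so the relative speed is 0.24814c.
γ for this relative speed: γ = 1/√(1 − 0.0615735) = 1.0323.
The clock on ship A records proper time, so craft B measures Δt = γΔτ = 1.0323 × 318 = 328.3 minutes.

328.3 minutes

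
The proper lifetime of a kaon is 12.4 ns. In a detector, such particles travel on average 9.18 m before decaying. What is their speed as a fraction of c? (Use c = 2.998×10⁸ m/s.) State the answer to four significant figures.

Let x = d/(cτ) = 9.180 m / (2.998×10⁸ m/s × 1.240×10^-8 s) = 2.4694. Since d = βγcτ, x = βγ = β/√(1−β²).
Solving: β² = x²/(1+x²) = 6.09794/7.09794 = 0.859114, so β = 0.9269.

0.9269c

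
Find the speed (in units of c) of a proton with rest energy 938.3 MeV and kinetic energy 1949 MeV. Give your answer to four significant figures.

0.9457c

γ = 1 + K/(mc²) = 1 + 1949/938.3 = 3.0772.
β = √(1 − 1/γ²) = √(1 − 0.105606) = √0.894394 = 0.9457.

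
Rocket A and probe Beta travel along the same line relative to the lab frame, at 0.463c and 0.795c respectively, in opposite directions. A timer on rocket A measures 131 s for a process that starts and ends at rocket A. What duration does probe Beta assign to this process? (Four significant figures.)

Transform rocket A's velocity into probe Beta's frame: (0.463 + 0.795)/(1 + 0.463·0.795) = 1.258/1.368085, so the relative speed is 0.91953c.
At |u| = 0.91953c, γ = (1 − 0.845535)^(−1/2) = 2.5444.
Rocket A's interval is proper; time dilation gives Δt_B = γΔτ = 2.5444 × 131 s = 333.3 s.

333.3 s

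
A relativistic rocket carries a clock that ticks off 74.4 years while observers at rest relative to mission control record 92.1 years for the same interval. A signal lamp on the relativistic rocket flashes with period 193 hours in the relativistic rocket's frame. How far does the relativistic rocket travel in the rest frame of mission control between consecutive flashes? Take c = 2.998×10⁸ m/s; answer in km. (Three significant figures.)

1.52×10^11 km

The time-dilation ratio gives γ = 92.1/74.4 = 1.2379.
β = √(1 − 1/γ²) = 0.58943. Lab-frame period = γτ = 1.2379×193 hours = 238.91 hours. Distance = βc × γτ = 0.58943 × 2.998×10⁸ m/s × 860076 s = 1.5198×10^14 m = 1.52×10^11 km.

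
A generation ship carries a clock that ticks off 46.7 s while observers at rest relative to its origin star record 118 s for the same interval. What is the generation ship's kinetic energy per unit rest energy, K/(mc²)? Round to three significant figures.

From Δt = γΔτ: γ = 118/46.7 = 2.52677.
K/(mc²) = γ − 1 = 2.52677 − 1 = 1.53.

1.53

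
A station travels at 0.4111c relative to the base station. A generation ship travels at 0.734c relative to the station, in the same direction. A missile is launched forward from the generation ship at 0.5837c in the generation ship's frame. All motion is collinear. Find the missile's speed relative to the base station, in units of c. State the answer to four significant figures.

0.9669c

First combine the missile and generation ship (S''→S'): u₁ = (0.5837 + 0.734)/(1 + 0.5837×0.734) = 1.3177/1.4284358 = 0.92248.
Then combine with the station (S'→S): u = (0.92248 + 0.4111)/(1 + 0.92248×0.4111) = 1.33358/1.379231528 = 0.9669.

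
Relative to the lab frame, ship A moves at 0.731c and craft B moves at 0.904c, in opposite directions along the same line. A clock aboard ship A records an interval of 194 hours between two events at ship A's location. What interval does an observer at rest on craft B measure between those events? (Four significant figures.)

1104 hours

Speed of ship A in craft B's frame: u = (v_A + v_B)/(1 + v_A v_B/c²) = (0.731 + 0.904)/(1 + 0.731×0.904) = 1.635/1.660824 = 0.98445; |u| = 0.98445c.
At |u| = 0.98445c, γ = (1 − 0.969142)^(−1/2) = 5.6927.
The clock on ship A records proper time, so craft B measures Δt = γΔτ = 5.6927 × 194 = 1104 hours.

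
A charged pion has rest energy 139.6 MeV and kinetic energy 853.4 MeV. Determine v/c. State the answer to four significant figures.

K = (γ−1)mc², so γ = 1 + 853.4/139.6 = 7.1132.
Then v/c = √(1 − γ⁻²) = √(1 − 0.0197638) = √0.9802362 = 0.9901.

0.9901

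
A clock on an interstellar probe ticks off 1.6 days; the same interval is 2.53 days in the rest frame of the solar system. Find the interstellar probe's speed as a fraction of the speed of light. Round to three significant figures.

γ = Δt/Δτ = 2.53/1.6 = 1.5812.
β = √(1 − 1/γ²) = √(1 − 0.399969) = √0.600031 = 0.775.

0.775c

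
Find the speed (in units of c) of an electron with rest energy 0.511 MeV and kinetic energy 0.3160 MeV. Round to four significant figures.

0.7863c

γ = 1 + K/(mc²) = 1 + 0.3160/0.511 = 1.6184.
β = √(1 − 1/γ²) = √(1 − 0.381793) = √0.618207 = 0.7863.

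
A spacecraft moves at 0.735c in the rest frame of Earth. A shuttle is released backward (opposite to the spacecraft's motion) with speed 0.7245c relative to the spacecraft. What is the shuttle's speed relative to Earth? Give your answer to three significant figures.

In units of c, u = (u' + v)/(1 + u'v) with u' = −0.7245 and v = 0.735.
Numerator: −0.7245 + 0.735 = 0.0105. Denominator: 1 + (−0.7245)(0.735) = 0.4674925.
u = 0.0105/0.4674925 = 0.02246, so the speed is 0.0225c.

0.0225c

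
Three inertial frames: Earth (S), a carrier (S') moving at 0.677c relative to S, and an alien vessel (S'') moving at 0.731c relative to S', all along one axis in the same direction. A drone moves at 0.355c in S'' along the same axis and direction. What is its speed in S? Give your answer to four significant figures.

First combine the drone and alien vessel (S''→S'): u₁ = (0.355 + 0.731)/(1 + 0.355×0.731) = 1.086/1.259505 = 0.86224.
Then combine with the carrier (S'→S): u = (0.86224 + 0.677)/(1 + 0.86224×0.677) = 1.53924/1.58373648 = 0.9719.

0.9719c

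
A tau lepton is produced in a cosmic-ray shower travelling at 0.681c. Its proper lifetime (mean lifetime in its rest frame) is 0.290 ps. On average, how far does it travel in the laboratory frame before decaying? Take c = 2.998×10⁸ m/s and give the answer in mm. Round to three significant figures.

γ = 1/√(1 − β²) = 1/√(1 − 0.463761) = 1/√0.536239 = 1/0.732283 = 1.3656.
Lab-frame lifetime: Δt = γτ = 1.3656 × 0.290 ps = 0.39602 ps.
Distance: d = vΔt = 0.681 × 2.998×10⁸ m/s × 3.9602×10^-13 s = 8.09×10^-5 m = 0.0809 mm.

0.0809 mm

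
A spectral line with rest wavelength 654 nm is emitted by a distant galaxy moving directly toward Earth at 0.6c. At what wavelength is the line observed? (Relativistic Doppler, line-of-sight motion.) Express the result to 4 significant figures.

327.0 nm

Relativistic Doppler for wavelength: λ_obs = λ_src · √((1−β)/(1+β)).
With β = 0.6: factor = √(0.4/1.6) = 0.5.
λ_obs = 654 × 0.5 = 327.0 nm.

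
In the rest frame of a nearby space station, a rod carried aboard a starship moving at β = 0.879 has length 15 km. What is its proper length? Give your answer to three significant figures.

With β = 0.879, γ = 1/√(1 − 0.879²) = 1/√0.227359 = 2.0972.
Proper length: L₀ = γ·L = 2.0972 × 15 = 31.5 km.

31.5 km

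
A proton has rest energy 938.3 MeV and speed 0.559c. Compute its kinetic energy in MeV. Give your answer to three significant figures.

γ = 1/√(1 − β²) = 1/√(1 − 0.312481) = 1/√0.687519 = 1/0.829168 = 1.20603.
Kinetic energy: K = (γ − 1)mc² = (1.20603 − 1) × 938.3 MeV = 0.20603 × 938.3 = 193 MeV.

193 MeV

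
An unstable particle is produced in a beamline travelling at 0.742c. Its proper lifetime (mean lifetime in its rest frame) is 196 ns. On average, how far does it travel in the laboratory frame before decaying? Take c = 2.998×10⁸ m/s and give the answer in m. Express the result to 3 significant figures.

With β = 0.742, γ = 1/√(1 − 0.742²) = 1/√0.449436 = 1.4916.
Lab-frame lifetime: Δt = γτ = 1.4916 × 196 ns = 292.35 ns.
Distance: d = vΔt = 0.742 × 2.998×10⁸ m/s × 2.9235×10^-7 s = 65.0 m.

65.0 m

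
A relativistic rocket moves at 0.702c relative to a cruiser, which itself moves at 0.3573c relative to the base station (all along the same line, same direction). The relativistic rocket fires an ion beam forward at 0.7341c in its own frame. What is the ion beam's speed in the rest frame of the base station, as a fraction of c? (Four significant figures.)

0.9749c

Compose velocities in two stages. Stage 1 (into S'): u₁ = (0.7341+0.702)/(1+0.7341×0.702) = 0.94771.
Stage 2 (into S): u = (0.94771+0.3573)/(1+0.94771×0.3573) = 0.97489, so the speed is 0.9749c.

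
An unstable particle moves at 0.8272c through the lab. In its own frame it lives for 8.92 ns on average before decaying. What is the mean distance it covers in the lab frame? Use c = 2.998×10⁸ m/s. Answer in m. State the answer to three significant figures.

3.94 m

γ = 1/√(1 − β²) = 1/√(1 − 0.68425984) = 1/√0.31574016 = 1/0.561908 = 1.7797.
Lab-frame lifetime: Δt = γτ = 1.7797 × 8.92 ns = 15.875 ns.
Distance: d = vΔt = 0.8272 × 2.998×10⁸ m/s × 1.5875×10^-8 s = 3.94 m.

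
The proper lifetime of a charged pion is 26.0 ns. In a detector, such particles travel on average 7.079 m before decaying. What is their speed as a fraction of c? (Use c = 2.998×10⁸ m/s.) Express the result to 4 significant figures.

0.6723c

d = βγcτ ⇒ βγ = d/(cτ) = 7.079 m / (7.7948 m) = 0.90817.
β = (βγ)/√(1+(βγ)²) = 0.90817/√1.824773 = 0.6723.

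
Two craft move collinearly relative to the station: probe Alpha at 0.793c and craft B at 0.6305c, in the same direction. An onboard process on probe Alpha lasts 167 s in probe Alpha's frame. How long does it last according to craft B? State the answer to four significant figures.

Transform probe Alpha's velocity into craft B's frame: (0.793 − 0.6305)/(1 − 0.793·0.6305) = 0.1625/0.5000135, so the relative speed is 0.32499c.
At |u| = 0.32499c, γ = (1 − 0.105619)^(−1/2) = 1.0574.
Probe Alpha's interval is proper; time dilation gives Δt_B = γΔτ = 1.0574 × 167 s = 176.6 s.

176.6 s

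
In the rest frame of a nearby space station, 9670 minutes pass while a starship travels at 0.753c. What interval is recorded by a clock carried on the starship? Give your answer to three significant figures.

With β = 0.753, γ = 1/√(1 − 0.753²) = 1/√0.432991 = 1.5197.
The starship's clock runs slow as seen from a nearby space station, so Δτ = Δt/γ = 9670/1.5197 = 6360 minutes.

6360 minutes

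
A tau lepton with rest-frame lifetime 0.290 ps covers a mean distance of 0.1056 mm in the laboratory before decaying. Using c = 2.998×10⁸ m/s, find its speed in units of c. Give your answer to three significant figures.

d = βγcτ ⇒ βγ = d/(cτ) = 1.056×10^-4 m / (8.6942×10^-5 m) = 1.2146.
β = (βγ)/√(1+(βγ)²) = 1.2146/√2.47525 = 0.772.

0.772c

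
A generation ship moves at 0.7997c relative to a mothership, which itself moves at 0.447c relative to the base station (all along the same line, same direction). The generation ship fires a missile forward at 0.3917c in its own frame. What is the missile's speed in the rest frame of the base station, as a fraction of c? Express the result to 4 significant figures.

First combine the missile and generation ship (S''→S'): u₁ = (0.3917 + 0.7997)/(1 + 0.3917×0.7997) = 1.1914/1.31324249 = 0.90722.
Then combine with the mothership (S'→S): u = (0.90722 + 0.447)/(1 + 0.90722×0.447) = 1.35422/1.40552734 = 0.9635.

0.9635c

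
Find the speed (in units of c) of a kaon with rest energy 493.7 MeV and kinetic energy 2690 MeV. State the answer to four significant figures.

0.9879c

γ = 1 + K/(mc²) = 1 + 2690/493.7 = 6.4487.
β = √(1 − 1/γ²) = √(1 − 0.0240467) = √0.9759533 = 0.9879.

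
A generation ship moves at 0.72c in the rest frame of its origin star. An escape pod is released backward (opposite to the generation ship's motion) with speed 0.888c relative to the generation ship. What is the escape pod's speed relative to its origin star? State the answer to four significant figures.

In units of c, u = (u' + v)/(1 + u'v) with u' = −0.888 and v = 0.72.
Numerator: −0.888 + 0.72 = −0.168. Denominator: 1 + (−0.888)(0.72) = 0.36064.
u = −0.168/0.36064 = −0.46584, so the speed is 0.4658c.

0.4658c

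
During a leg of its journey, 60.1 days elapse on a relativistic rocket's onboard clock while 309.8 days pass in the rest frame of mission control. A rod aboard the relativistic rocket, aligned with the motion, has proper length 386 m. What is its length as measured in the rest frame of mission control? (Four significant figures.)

74.88 m

From Δt = γΔτ: γ = 309.8/60.1 = 5.15474.
The rod contracts by the same γ: 386 m / 5.15474 = 74.88 m.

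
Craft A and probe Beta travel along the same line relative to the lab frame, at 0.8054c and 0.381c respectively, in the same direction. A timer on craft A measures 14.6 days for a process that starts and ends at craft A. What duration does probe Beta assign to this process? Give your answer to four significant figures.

The velocity of craft A relative to probe Beta is (0.8054 − 0.381)c / (1 − 0.8054×0.381) = 0.61228c; relative speed 0.61228c.
At |u| = 0.61228c, γ = (1 − 0.374887)^(−1/2) = 1.2648.
Craft A's interval is proper; time dilation gives Δt_B = γΔτ = 1.2648 × 14.6 days = 18.47 days.

18.47 days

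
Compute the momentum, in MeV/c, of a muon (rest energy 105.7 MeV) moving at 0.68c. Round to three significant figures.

With β = 0.68, γ = 1/√(1 − 0.68²) = 1/√0.5376 = 1.3639.
Momentum: p = γβ·mc = 1.3639 × 0.68 × 105.7 MeV/c = 98.0 MeV/c.

98.0 MeV/c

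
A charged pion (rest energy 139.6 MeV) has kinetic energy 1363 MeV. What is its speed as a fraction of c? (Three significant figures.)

0.996c

K = (γ−1)mc², so γ = 1 + 1363/139.6 = 10.764.
Then v/c = √(1 − γ⁻²) = √(1 − 0.00863083) = √0.99136917 = 0.996.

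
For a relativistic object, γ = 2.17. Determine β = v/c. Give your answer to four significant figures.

β = √(1 − 1/γ²) = √(1 − 1/4.7089) = √0.787636 = 0.8875.

0.8875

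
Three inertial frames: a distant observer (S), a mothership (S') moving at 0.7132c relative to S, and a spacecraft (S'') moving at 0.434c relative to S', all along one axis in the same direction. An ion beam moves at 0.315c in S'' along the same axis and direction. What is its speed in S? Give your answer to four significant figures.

0.9335c

First combine the ion beam and spacecraft (S''→S'): u₁ = (0.315 + 0.434)/(1 + 0.315×0.434) = 0.749/1.13671 = 0.65892.
Then combine with the mothership (S'→S): u = (0.65892 + 0.7132)/(1 + 0.65892×0.7132) = 1.37212/1.469941744 = 0.93345.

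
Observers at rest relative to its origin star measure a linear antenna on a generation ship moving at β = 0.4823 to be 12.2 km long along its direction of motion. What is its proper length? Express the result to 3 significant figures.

Lorentz factor: γ = (1 − 0.23261329)^(−1/2) = 1.1415.
Proper length: L₀ = γ·L = 1.1415 × 12.2 = 13.9 km.

13.9 km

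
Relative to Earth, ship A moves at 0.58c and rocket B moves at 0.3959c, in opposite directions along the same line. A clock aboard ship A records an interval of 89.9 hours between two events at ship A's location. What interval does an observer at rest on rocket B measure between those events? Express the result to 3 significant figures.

148 hours

Transform ship A's velocity into rocket B's frame: (0.58 + 0.3959)/(1 + 0.58·0.3959) = 0.9759/1.229622, so the relative speed is 0.79366c.
At |u| = 0.79366c, γ = (1 − 0.629896)^(−1/2) = 1.6438.
Ship A's interval is proper; time dilation gives Δt_B = γΔτ = 1.6438 × 89.9 hours = 148 hours.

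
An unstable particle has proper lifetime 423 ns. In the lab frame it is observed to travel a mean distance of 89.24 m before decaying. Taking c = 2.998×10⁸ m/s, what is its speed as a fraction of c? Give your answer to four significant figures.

0.5755c

d = βγcτ ⇒ βγ = d/(cτ) = 89.24 m / (126.8154 m) = 0.7037.
β = (βγ)/√(1+(βγ)²) = 0.7037/√1.495194 = 0.5755.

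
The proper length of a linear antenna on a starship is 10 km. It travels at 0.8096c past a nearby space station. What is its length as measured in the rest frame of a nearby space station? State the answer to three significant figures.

5.87 km

Lorentz factor: γ = (1 − 0.65545216)^(−1/2) = 1.7036.
Along the direction of motion the measured length is L₀/γ = 10/1.7036 = 5.87 km.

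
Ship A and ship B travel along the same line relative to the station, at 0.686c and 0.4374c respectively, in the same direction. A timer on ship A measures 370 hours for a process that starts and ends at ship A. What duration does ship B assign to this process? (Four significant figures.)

395.8 hours

Speed of ship A in ship B's frame: u = (v_A − v_B)/(1 − v_A v_B/c²) = (0.686 − 0.4374)/(1 − 0.686×0.4374) = 0.2486/0.6999436 = 0.35517; |u| = 0.35517c.
At |u| = 0.35517c, γ = (1 − 0.126146)^(−1/2) = 1.0697.
The clock on ship A records proper time, so ship B measures Δt = γΔτ = 1.0697 × 370 = 395.8 hours.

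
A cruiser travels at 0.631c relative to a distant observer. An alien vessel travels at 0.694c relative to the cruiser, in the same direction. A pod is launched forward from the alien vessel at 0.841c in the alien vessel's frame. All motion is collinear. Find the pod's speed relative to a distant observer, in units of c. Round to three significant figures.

0.993c

Compose velocities in two stages. Stage 1 (into S'): u₁ = (0.841+0.694)/(1+0.841×0.694) = 0.96928.
Stage 2 (into S): u = (0.96928+0.631)/(1+0.96928×0.631) = 0.99297, so the speed is 0.993c.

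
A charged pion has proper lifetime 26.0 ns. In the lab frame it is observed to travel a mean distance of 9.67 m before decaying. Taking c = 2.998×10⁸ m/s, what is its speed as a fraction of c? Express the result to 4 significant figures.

0.7786c

Lab distance = (lab lifetime)·v = γτ·βc, so βγ = d/(cτ) = 9.670/(2.998×10⁸ × 2.600×10^-8) = 1.2406.
With βγ = 1.2406: γ² = 1 + (βγ)² = 2.53909, and β = (βγ)/γ = 1.2406/1.59345 = 0.7786.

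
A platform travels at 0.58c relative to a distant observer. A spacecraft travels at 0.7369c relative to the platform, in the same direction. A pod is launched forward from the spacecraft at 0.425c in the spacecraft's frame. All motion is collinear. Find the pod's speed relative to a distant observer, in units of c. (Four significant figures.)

0.9680c

Apply u = (u'+v)/(1+u'v) twice. Pod in the platform frame: (0.425+0.7369)/(1+0.425·0.7369) = 1.1619/1.3131825 = 0.8848c.
That velocity, transformed to the rest frame of a distant observer: (0.8848+0.58)/(1+0.8848·0.58) = 1.4648/1.513184 = 0.96803c.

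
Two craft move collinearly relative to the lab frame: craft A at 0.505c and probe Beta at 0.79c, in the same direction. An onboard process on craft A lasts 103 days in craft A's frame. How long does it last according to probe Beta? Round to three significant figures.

117 days

The velocity of craft A relative to probe Beta is (0.505 − 0.79)c / (1 − 0.505×0.79) = −0.47417c; relative speed 0.47417c.
γ for this relative speed: γ = 1/√(1 − 0.224837) = 1.1358.
The clock on craft A records proper time, so probe Beta measures Δt = γΔτ = 1.1358 × 103 = 117 days.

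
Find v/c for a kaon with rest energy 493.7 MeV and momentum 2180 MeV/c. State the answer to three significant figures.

βγ = pc/(mc²) = 2180/493.7 = 4.4156.
Since γ² = 1 + (βγ)² = 20.4975, γ = √20.4975 = 4.52742, and β = (βγ)/γ = 4.4156/4.52742 = 0.975.

0.975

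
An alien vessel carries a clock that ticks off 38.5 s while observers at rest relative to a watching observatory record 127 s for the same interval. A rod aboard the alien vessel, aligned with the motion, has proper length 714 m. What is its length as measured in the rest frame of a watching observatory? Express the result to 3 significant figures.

216 m

The time-dilation ratio gives γ = 127/38.5 = 3.2987.
L = L₀/γ = 714/3.2987 = 216 m.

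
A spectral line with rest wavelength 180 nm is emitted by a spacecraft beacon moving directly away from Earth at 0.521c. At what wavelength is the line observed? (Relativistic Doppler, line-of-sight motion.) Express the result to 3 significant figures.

321 nm

Relativistic Doppler for wavelength: λ_obs = λ_src · √((1+β)/(1−β)).
With β = 0.521: factor = √(1.521/0.479) = 1.782.
λ_obs = 180 × 1.782 = 321 nm.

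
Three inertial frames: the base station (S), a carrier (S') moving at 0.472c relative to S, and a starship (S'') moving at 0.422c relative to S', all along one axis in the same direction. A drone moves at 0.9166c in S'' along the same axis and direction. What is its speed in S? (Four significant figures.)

Apply u = (u'+v)/(1+u'v) twice. Drone in the carrier frame: (0.9166+0.422)/(1+0.9166·0.422) = 1.3386/1.3868052 = 0.96524c.
That velocity, transformed to the rest frame of the base station: (0.96524+0.472)/(1+0.96524·0.472) = 1.43724/1.45559328 = 0.98739c.

0.9874c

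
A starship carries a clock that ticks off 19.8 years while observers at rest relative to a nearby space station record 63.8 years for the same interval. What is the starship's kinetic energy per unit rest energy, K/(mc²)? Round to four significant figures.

2.222

The time-dilation ratio gives γ = 63.8/19.8 = 3.22222.
Since K = (γ−1)mc², K/(mc²) = 3.22222 − 1 = 2.222.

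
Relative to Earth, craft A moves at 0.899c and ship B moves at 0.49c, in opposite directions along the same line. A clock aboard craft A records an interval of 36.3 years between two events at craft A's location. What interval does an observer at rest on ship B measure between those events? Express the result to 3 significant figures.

137 years

Speed of craft A in ship B's frame: u = (v_A + v_B)/(1 + v_A v_B/c²) = (0.899 + 0.49)/(1 + 0.899×0.49) = 1.389/1.44051 = 0.96424; |u| = 0.96424c.
γ for this relative speed: γ = 1/√(1 − 0.929759) = 3.7732.
The clock on craft A records proper time, so ship B measures Δt = γΔτ = 3.7732 × 36.3 = 137 years.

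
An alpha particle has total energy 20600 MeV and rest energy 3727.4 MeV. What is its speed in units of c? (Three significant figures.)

Total energy E = γmc² gives γ = 20600/3727.4 = 5.5266.
Hence β = √(1 − 1/γ²) = √(1 − 0.0327404) = √0.9672596 = 0.983.

0.983c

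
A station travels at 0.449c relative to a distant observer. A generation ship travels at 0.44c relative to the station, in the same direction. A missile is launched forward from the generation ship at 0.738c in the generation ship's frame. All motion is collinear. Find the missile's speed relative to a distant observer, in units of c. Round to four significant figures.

First combine the missile and generation ship (S''→S'): u₁ = (0.738 + 0.44)/(1 + 0.738×0.44) = 1.178/1.32472 = 0.88924.
Then combine with the station (S'→S): u = (0.88924 + 0.449)/(1 + 0.88924×0.449) = 1.33824/1.39926876 = 0.95639.

0.9564c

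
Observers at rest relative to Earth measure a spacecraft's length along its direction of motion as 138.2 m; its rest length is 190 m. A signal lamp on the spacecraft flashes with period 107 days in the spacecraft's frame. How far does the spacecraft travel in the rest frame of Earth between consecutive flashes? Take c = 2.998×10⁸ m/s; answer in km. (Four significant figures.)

γ = L₀/L = 190/138.2 = 1.37482.
β = √(1 − 1/γ²) = 0.68625. Lab-frame period = γτ = 1.37482×107 days = 147.11 days. Distance = βc × γτ = 0.68625 × 2.998×10⁸ m/s × 12710304 s = 2.6150×10^15 m = 2.615×10^12 km.

2.615×10^12 km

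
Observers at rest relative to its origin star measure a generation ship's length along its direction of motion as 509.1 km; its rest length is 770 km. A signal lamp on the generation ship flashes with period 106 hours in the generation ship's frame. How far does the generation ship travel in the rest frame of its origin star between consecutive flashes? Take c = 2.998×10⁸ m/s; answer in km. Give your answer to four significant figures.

1.298×10^11 km

Length contraction gives γ = L₀/L = 770/509.1 = 1.51247.
β = √(1 − 1/γ²) = 0.75024. Lab-frame period = γτ = 1.51247×106 hours = 160.32 hours. Distance = βc × γτ = 0.75024 × 2.998×10⁸ m/s × 577152 s = 1.2981×10^14 m = 1.298×10^11 km.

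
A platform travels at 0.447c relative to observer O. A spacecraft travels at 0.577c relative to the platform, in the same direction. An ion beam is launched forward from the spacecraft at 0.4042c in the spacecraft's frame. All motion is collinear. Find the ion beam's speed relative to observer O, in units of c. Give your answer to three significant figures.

0.917c

Compose velocities in two stages. Stage 1 (into S'): u₁ = (0.4042+0.577)/(1+0.4042×0.577) = 0.79564.
Stage 2 (into S): u = (0.79564+0.447)/(1+0.79564×0.447) = 0.91664, so the speed is 0.917c.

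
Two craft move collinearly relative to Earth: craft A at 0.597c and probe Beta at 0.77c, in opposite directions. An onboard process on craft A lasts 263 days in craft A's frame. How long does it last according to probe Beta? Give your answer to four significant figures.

750.0 days

Transform craft A's velocity into probe Beta's frame: (0.597 + 0.77)/(1 + 0.597·0.77) = 1.367/1.45969, so the relative speed is 0.9365c.
At |u| = 0.9365c, γ = (1 − 0.877032)^(−1/2) = 2.8517.
The clock on craft A records proper time, so probe Beta measures Δt = γΔτ = 2.8517 × 263 = 750.0 days.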